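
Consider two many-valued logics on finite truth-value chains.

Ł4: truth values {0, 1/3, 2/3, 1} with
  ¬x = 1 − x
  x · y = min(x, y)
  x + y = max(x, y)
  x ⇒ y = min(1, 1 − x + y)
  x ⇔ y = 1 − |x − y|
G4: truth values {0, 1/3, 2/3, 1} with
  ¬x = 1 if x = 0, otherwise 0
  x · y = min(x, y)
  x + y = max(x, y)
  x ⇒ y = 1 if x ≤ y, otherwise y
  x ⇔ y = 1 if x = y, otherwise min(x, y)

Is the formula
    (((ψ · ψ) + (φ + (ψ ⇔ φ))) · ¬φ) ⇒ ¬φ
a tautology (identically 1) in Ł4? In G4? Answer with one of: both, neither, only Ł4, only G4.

both

In Ł4: every assignment gives 1 — tautology.
In G4: every assignment gives 1 — tautology.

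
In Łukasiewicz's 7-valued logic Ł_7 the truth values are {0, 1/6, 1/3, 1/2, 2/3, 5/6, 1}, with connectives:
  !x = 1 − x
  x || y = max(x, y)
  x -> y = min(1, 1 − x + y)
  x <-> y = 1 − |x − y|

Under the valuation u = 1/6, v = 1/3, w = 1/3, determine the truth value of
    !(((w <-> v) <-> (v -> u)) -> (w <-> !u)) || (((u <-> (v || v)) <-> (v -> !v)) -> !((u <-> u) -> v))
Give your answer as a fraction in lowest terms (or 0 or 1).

5/6

w <-> v = 1/3 <-> 1/3 = 1
v -> u = 1/3 -> 1/6 = 5/6
(w <-> v) <-> (v -> u) = 1 <-> 5/6 = 5/6
!u = !1/6 = 5/6
w <-> !u = 1/3 <-> 5/6 = 1/2
((w <-> v) <-> (v -> u)) -> (w <-> !u) = 5/6 -> 1/2 = 2/3
!(((w <-> v) <-> (v -> u)) -> (w <-> !u)) = !2/3 = 1/3
v || v = 1/3 || 1/3 = 1/3
u <-> (v || v) = 1/6 <-> 1/3 = 5/6
!v = !1/3 = 2/3
v -> !v = 1/3 -> 2/3 = 1
(u <-> (v || v)) <-> (v -> !v) = 5/6 <-> 1 = 5/6
u <-> u = 1/6 <-> 1/6 = 1
(u <-> u) -> v = 1 -> 1/3 = 1/3
!((u <-> u) -> v) = !1/3 = 2/3
((u <-> (v || v)) <-> (v -> !v)) -> !((u <-> u) -> v) = 5/6 -> 2/3 = 5/6
!(((w <-> v) <-> (v -> u)) -> (w <-> !u)) || (((u <-> (v || v)) <-> (v -> !v)) -> !((u <-> u) -> v)) = 1/3 || 5/6 = 5/6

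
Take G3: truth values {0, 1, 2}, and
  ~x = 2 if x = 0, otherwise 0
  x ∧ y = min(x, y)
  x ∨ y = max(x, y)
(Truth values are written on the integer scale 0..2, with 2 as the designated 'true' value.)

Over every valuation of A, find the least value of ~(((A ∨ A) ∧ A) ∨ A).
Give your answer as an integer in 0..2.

Take A = 1:
A ∨ A = 1 ∨ 1 = 1
(A ∨ A) ∧ A = 1 ∧ 1 = 1
((A ∨ A) ∧ A) ∨ A = 1 ∨ 1 = 1
~(((A ∨ A) ∧ A) ∨ A) = ~1 = 0
No assignment yields a value below 0, so this is the minimum.

0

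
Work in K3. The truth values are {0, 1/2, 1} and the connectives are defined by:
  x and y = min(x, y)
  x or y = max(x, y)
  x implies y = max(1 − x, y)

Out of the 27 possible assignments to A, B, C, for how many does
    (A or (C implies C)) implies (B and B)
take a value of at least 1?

9

value 1: 9 assignments (counts)
value 1/2: 11 assignments
value 0: 7 assignments
So 9 of the 27 assignments meet the threshold.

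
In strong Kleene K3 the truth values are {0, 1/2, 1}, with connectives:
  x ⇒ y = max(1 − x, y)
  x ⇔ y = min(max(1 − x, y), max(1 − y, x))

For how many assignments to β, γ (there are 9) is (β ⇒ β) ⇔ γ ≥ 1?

2

β = 0, γ = 0 ↦ 0  <
β = 0, γ = 1/2 ↦ 1/2  <
β = 0, γ = 1 ↦ 1  ≥
β = 1/2, γ = 0 ↦ 1/2  <
β = 1/2, γ = 1/2 ↦ 1/2  <
β = 1/2, γ = 1 ↦ 1/2  <
β = 1, γ = 0 ↦ 0  <
β = 1, γ = 1/2 ↦ 1/2  <
β = 1, γ = 1 ↦ 1  ≥
So 2 of the 9 assignments meet the threshold.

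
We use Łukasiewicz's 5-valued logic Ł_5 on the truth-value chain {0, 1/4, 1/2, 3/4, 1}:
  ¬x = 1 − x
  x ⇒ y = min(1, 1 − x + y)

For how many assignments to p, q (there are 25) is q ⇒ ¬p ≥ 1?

value 1: 15 assignments (counts)
value 3/4: 4 assignments
value 1/2: 3 assignments
value 1/4: 2 assignments
value 0: 1 assignment
So 15 of the 25 assignments meet the threshold.

15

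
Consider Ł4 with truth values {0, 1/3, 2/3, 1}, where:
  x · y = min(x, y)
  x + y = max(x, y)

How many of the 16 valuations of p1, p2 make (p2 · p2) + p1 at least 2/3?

p1 = 0, p2 = 0 ↦ 0  <
p1 = 0, p2 = 1/3 ↦ 1/3  <
p1 = 0, p2 = 2/3 ↦ 2/3  ≥
p1 = 0, p2 = 1 ↦ 1  ≥
p1 = 1/3, p2 = 0 ↦ 1/3  <
p1 = 1/3, p2 = 1/3 ↦ 1/3  <
p1 = 1/3, p2 = 2/3 ↦ 2/3  ≥
p1 = 1/3, p2 = 1 ↦ 1  ≥
p1 = 2/3, p2 = 0 ↦ 2/3  ≥
p1 = 2/3, p2 = 1/3 ↦ 2/3  ≥
p1 = 2/3, p2 = 2/3 ↦ 2/3  ≥
p1 = 2/3, p2 = 1 ↦ 1  ≥
p1 = 1, p2 = 0 ↦ 1  ≥
p1 = 1, p2 = 1/3 ↦ 1  ≥
p1 = 1, p2 = 2/3 ↦ 1  ≥
p1 = 1, p2 = 1 ↦ 1  ≥
So 12 of the 16 assignments meet the threshold.

12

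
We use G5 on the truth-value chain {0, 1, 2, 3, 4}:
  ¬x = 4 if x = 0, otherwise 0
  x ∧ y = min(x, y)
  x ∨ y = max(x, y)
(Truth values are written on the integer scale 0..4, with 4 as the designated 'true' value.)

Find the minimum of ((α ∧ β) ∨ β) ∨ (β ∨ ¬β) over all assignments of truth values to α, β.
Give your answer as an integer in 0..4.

Take α = 0, β = 1:
α ∧ β = 0 ∧ 1 = 0
(α ∧ β) ∨ β = 0 ∨ 1 = 1
¬β = ¬1 = 0
β ∨ ¬β = 1 ∨ 0 = 1
((α ∧ β) ∨ β) ∨ (β ∨ ¬β) = 1 ∨ 1 = 1
No assignment yields a value below 1, so this is the minimum.

1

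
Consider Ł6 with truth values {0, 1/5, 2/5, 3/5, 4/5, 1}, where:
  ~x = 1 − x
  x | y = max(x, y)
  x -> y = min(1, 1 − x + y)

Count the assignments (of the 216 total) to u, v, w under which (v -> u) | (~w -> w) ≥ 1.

171

value 1: 171 assignments (counts)
value 4/5: 25 assignments
value 3/5: 8 assignments
value 2/5: 9 assignments
value 1/5: 2 assignments
value 0: 1 assignment
So 171 of the 216 assignments meet the threshold.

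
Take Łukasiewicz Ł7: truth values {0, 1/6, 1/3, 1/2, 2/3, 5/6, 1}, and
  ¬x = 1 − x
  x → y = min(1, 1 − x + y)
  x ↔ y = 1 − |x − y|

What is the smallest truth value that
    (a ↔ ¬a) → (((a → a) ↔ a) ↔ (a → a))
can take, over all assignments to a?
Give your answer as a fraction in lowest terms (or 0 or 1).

1/2

Take a = 1/2:
¬a = ¬1/2 = 1/2
a ↔ ¬a = 1/2 ↔ 1/2 = 1
a → a = 1/2 → 1/2 = 1
(a → a) ↔ a = 1 ↔ 1/2 = 1/2
a → a = 1/2 → 1/2 = 1
((a → a) ↔ a) ↔ (a → a) = 1/2 ↔ 1 = 1/2
(a ↔ ¬a) → (((a → a) ↔ a) ↔ (a → a)) = 1 → 1/2 = 1/2
No assignment yields a value below 1/2, so this is the minimum.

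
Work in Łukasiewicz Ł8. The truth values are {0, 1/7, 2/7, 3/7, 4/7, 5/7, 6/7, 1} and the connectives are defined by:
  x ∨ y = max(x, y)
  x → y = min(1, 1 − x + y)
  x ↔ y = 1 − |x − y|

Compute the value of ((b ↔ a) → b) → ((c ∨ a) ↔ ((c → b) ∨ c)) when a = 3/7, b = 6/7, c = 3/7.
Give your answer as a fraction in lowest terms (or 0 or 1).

b ↔ a = 6/7 ↔ 3/7 = 4/7
(b ↔ a) → b = 4/7 → 6/7 = 1
c ∨ a = 3/7 ∨ 3/7 = 3/7
c → b = 3/7 → 6/7 = 1
(c → b) ∨ c = 1 ∨ 3/7 = 1
(c ∨ a) ↔ ((c → b) ∨ c) = 3/7 ↔ 1 = 3/7
((b ↔ a) → b) → ((c ∨ a) ↔ ((c → b) ∨ c)) = 1 → 3/7 = 3/7

3/7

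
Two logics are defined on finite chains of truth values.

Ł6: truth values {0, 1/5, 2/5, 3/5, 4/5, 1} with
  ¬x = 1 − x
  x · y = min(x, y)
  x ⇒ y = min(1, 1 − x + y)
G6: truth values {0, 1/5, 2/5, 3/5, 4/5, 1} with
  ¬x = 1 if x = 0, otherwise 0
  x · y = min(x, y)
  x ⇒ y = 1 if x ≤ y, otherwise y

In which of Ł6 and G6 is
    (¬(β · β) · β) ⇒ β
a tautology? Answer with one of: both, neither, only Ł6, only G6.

In Ł6: every assignment gives 1 — tautology.
In G6: every assignment gives 1 — tautology.

both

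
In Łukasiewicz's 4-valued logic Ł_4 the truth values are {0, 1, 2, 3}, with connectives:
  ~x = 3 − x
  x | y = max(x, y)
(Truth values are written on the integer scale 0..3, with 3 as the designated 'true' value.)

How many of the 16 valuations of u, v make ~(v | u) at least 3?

1

u = 0, v = 0 ↦ 3  ≥
u = 0, v = 1 ↦ 2  <
u = 0, v = 2 ↦ 1  <
u = 0, v = 3 ↦ 0  <
u = 1, v = 0 ↦ 2  <
u = 1, v = 1 ↦ 2  <
u = 1, v = 2 ↦ 1  <
u = 1, v = 3 ↦ 0  <
u = 2, v = 0 ↦ 1  <
u = 2, v = 1 ↦ 1  <
u = 2, v = 2 ↦ 1  <
u = 2, v = 3 ↦ 0  <
u = 3, v = 0 ↦ 0  <
u = 3, v = 1 ↦ 0  <
u = 3, v = 2 ↦ 0  <
u = 3, v = 3 ↦ 0  <
So 1 of the 16 assignments meets the threshold.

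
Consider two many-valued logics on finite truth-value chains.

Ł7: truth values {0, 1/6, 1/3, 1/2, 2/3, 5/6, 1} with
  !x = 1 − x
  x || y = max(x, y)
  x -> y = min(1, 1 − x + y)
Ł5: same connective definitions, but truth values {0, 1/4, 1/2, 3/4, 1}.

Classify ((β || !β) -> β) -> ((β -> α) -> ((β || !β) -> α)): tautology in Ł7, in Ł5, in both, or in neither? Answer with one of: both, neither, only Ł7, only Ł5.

In Ł7: every assignment gives 1 — tautology.
In Ł5: every assignment gives 1 — tautology.

both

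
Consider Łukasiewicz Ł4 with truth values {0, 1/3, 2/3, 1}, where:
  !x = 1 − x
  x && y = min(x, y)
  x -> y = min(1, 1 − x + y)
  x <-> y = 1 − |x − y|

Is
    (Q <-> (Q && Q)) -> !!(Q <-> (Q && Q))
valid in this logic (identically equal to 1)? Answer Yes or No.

Q = 0 ↦ 1
Q = 1/3 ↦ 1
Q = 2/3 ↦ 1
Q = 1 ↦ 1
Every assignment gives a value ≥ 1.

Yes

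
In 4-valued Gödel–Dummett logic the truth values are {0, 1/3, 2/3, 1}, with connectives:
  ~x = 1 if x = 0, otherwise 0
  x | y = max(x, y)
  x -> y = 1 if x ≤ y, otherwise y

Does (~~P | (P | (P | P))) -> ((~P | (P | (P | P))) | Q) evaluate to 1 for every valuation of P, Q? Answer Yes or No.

No

Counterexample: take P = 1/3, Q = 0.
~P = ~1/3 = 0
~~P = ~0 = 1
P | P = 1/3 | 1/3 = 1/3
P | (P | P) = 1/3 | 1/3 = 1/3
~~P | (P | (P | P)) = 1 | 1/3 = 1
~P = ~1/3 = 0
P | P = 1/3 | 1/3 = 1/3
P | (P | P) = 1/3 | 1/3 = 1/3
~P | (P | (P | P)) = 0 | 1/3 = 1/3
(~P | (P | (P | P))) | Q = 1/3 | 0 = 1/3
(~~P | (P | (P | P))) -> ((~P | (P | (P | P))) | Q) = 1 -> 1/3 = 1/3
This gives 1/3 ≠ 1.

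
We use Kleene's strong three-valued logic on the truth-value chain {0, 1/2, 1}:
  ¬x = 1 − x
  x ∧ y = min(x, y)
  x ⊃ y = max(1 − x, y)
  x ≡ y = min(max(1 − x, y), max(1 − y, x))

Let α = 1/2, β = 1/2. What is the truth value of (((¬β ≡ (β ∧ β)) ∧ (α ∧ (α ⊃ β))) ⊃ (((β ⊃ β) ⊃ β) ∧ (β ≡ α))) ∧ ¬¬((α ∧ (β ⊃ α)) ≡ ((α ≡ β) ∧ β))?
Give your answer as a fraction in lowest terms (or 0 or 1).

1/2

¬β = ¬1/2 = 1/2
β ∧ β = 1/2 ∧ 1/2 = 1/2
¬β ≡ (β ∧ β) = 1/2 ≡ 1/2 = 1/2
α ⊃ β = 1/2 ⊃ 1/2 = 1/2
α ∧ (α ⊃ β) = 1/2 ∧ 1/2 = 1/2
(¬β ≡ (β ∧ β)) ∧ (α ∧ (α ⊃ β)) = 1/2 ∧ 1/2 = 1/2
β ⊃ β = 1/2 ⊃ 1/2 = 1/2
(β ⊃ β) ⊃ β = 1/2 ⊃ 1/2 = 1/2
β ≡ α = 1/2 ≡ 1/2 = 1/2
((β ⊃ β) ⊃ β) ∧ (β ≡ α) = 1/2 ∧ 1/2 = 1/2
((¬β ≡ (β ∧ β)) ∧ (α ∧ (α ⊃ β))) ⊃ (((β ⊃ β) ⊃ β) ∧ (β ≡ α)) = 1/2 ⊃ 1/2 = 1/2
β ⊃ α = 1/2 ⊃ 1/2 = 1/2
α ∧ (β ⊃ α) = 1/2 ∧ 1/2 = 1/2
α ≡ β = 1/2 ≡ 1/2 = 1/2
(α ≡ β) ∧ β = 1/2 ∧ 1/2 = 1/2
(α ∧ (β ⊃ α)) ≡ ((α ≡ β) ∧ β) = 1/2 ≡ 1/2 = 1/2
¬((α ∧ (β ⊃ α)) ≡ ((α ≡ β) ∧ β)) = ¬1/2 = 1/2
¬¬((α ∧ (β ⊃ α)) ≡ ((α ≡ β) ∧ β)) = ¬1/2 = 1/2
(((¬β ≡ (β ∧ β)) ∧ (α ∧ (α ⊃ β))) ⊃ (((β ⊃ β) ⊃ β) ∧ (β ≡ α))) ∧ ¬¬((α ∧ (β ⊃ α)) ≡ ((α ≡ β) ∧ β)) = 1/2 ∧ 1/2 = 1/2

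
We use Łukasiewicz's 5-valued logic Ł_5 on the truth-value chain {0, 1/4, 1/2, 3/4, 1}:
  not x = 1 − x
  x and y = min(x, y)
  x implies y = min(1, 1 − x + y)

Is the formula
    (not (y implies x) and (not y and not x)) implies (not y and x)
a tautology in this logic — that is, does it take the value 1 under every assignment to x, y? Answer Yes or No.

No

Counterexample: take x = 0, y = 1/4.
y implies x = 1/4 implies 0 = 3/4
not (y implies x) = not 3/4 = 1/4
not y = not 1/4 = 3/4
not x = not 0 = 1
not y and not x = 3/4 and 1 = 3/4
not (y implies x) and (not y and not x) = 1/4 and 3/4 = 1/4
not y = not 1/4 = 3/4
not y and x = 3/4 and 0 = 0
(not (y implies x) and (not y and not x)) implies (not y and x) = 1/4 implies 0 = 3/4
This gives 3/4 ≠ 1.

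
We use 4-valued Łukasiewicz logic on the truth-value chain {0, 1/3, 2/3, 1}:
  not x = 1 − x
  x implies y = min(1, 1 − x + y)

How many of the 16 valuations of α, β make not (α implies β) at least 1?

α = 0, β = 0 ↦ 0  <
α = 0, β = 1/3 ↦ 0  <
α = 0, β = 2/3 ↦ 0  <
α = 0, β = 1 ↦ 0  <
α = 1/3, β = 0 ↦ 1/3  <
α = 1/3, β = 1/3 ↦ 0  <
α = 1/3, β = 2/3 ↦ 0  <
α = 1/3, β = 1 ↦ 0  <
α = 2/3, β = 0 ↦ 2/3  <
α = 2/3, β = 1/3 ↦ 1/3  <
α = 2/3, β = 2/3 ↦ 0  <
α = 2/3, β = 1 ↦ 0  <
α = 1, β = 0 ↦ 1  ≥
α = 1, β = 1/3 ↦ 2/3  <
α = 1, β = 2/3 ↦ 1/3  <
α = 1, β = 1 ↦ 0  <
So 1 of the 16 assignments meets the threshold.

1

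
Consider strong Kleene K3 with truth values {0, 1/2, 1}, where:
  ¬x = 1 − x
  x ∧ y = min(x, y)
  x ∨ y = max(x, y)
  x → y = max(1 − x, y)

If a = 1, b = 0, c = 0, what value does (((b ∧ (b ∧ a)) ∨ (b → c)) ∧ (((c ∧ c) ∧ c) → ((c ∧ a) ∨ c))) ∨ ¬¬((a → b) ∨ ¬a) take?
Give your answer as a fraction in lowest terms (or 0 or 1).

b ∧ a = 0 ∧ 1 = 0
b ∧ (b ∧ a) = 0 ∧ 0 = 0
b → c = 0 → 0 = 1
(b ∧ (b ∧ a)) ∨ (b → c) = 0 ∨ 1 = 1
c ∧ c = 0 ∧ 0 = 0
(c ∧ c) ∧ c = 0 ∧ 0 = 0
c ∧ a = 0 ∧ 1 = 0
(c ∧ a) ∨ c = 0 ∨ 0 = 0
((c ∧ c) ∧ c) → ((c ∧ a) ∨ c) = 0 → 0 = 1
((b ∧ (b ∧ a)) ∨ (b → c)) ∧ (((c ∧ c) ∧ c) → ((c ∧ a) ∨ c)) = 1 ∧ 1 = 1
a → b = 1 → 0 = 0
¬a = ¬1 = 0
(a → b) ∨ ¬a = 0 ∨ 0 = 0
¬((a → b) ∨ ¬a) = ¬0 = 1
¬¬((a → b) ∨ ¬a) = ¬1 = 0
(((b ∧ (b ∧ a)) ∨ (b → c)) ∧ (((c ∧ c) ∧ c) → ((c ∧ a) ∨ c))) ∨ ¬¬((a → b) ∨ ¬a) = 1 ∨ 0 = 1

1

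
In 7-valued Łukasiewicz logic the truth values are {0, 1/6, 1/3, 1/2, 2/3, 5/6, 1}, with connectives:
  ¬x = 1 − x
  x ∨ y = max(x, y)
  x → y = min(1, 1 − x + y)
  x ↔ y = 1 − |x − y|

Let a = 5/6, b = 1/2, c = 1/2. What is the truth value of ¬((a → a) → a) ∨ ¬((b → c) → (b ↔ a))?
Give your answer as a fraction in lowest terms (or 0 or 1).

a → a = 5/6 → 5/6 = 1
(a → a) → a = 1 → 5/6 = 5/6
¬((a → a) → a) = ¬5/6 = 1/6
b → c = 1/2 → 1/2 = 1
b ↔ a = 1/2 ↔ 5/6 = 2/3
(b → c) → (b ↔ a) = 1 → 2/3 = 2/3
¬((b → c) → (b ↔ a)) = ¬2/3 = 1/3
¬((a → a) → a) ∨ ¬((b → c) → (b ↔ a)) = 1/6 ∨ 1/3 = 1/3

1/3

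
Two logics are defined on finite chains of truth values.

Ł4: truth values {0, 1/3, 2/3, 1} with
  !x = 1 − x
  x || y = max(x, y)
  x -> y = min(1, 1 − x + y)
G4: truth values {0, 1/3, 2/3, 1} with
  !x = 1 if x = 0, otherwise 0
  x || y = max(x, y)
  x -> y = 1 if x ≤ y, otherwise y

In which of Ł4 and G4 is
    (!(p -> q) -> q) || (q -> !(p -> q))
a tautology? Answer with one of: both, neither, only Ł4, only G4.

both

In Ł4: every assignment gives 1 — tautology.
In G4: every assignment gives 1 — tautology.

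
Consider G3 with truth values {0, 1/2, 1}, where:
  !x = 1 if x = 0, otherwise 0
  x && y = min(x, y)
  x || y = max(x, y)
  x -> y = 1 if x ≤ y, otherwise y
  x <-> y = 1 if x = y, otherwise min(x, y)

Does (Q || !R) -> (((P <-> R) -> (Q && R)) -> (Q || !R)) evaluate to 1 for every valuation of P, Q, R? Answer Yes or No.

Yes

At P = 0, Q = 0, R = 1/2, for instance:
!R = !1/2 = 0
Q || !R = 0 || 0 = 0
P <-> R = 0 <-> 1/2 = 0
Q && R = 0 && 1/2 = 0
(P <-> R) -> (Q && R) = 0 -> 0 = 1
((P <-> R) -> (Q && R)) -> (Q || !R) = 1 -> 0 = 0
(Q || !R) -> (((P <-> R) -> (Q && R)) -> (Q || !R)) = 0 -> 0 = 1
and checking the remaining 26 assignments likewise gives ≥ 1 in every case.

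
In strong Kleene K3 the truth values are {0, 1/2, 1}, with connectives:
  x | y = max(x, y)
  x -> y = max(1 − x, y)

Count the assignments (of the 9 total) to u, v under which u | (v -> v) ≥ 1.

u = 0, v = 0 ↦ 1  ≥
u = 0, v = 1/2 ↦ 1/2  <
u = 0, v = 1 ↦ 1  ≥
u = 1/2, v = 0 ↦ 1  ≥
u = 1/2, v = 1/2 ↦ 1/2  <
u = 1/2, v = 1 ↦ 1  ≥
u = 1, v = 0 ↦ 1  ≥
u = 1, v = 1/2 ↦ 1  ≥
u = 1, v = 1 ↦ 1  ≥
So 7 of the 9 assignments meet the threshold.

7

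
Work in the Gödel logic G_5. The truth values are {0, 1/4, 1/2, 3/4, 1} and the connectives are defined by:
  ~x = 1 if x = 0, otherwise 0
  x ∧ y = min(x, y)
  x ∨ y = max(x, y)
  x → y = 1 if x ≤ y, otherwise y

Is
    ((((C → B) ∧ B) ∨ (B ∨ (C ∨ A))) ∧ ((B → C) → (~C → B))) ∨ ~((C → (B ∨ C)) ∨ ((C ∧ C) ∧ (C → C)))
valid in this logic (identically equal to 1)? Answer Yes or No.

No

Counterexample: take A = 0, B = 0, C = 0.
C → B = 0 → 0 = 1
(C → B) ∧ B = 1 ∧ 0 = 0
C ∨ A = 0 ∨ 0 = 0
B ∨ (C ∨ A) = 0 ∨ 0 = 0
((C → B) ∧ B) ∨ (B ∨ (C ∨ A)) = 0 ∨ 0 = 0
B → C = 0 → 0 = 1
~C = ~0 = 1
~C → B = 1 → 0 = 0
(B → C) → (~C → B) = 1 → 0 = 0
(((C → B) ∧ B) ∨ (B ∨ (C ∨ A))) ∧ ((B → C) → (~C → B)) = 0 ∧ 0 = 0
B ∨ C = 0 ∨ 0 = 0
C → (B ∨ C) = 0 → 0 = 1
C ∧ C = 0 ∧ 0 = 0
C → C = 0 → 0 = 1
(C ∧ C) ∧ (C → C) = 0 ∧ 1 = 0
(C → (B ∨ C)) ∨ ((C ∧ C) ∧ (C → C)) = 1 ∨ 0 = 1
~((C → (B ∨ C)) ∨ ((C ∧ C) ∧ (C → C))) = ~1 = 0
((((C → B) ∧ B) ∨ (B ∨ (C ∨ A))) ∧ ((B → C) → (~C → B))) ∨ ~((C → (B ∨ C)) ∨ ((C ∧ C) ∧ (C → C))) = 0 ∨ 0 = 0
This gives 0 ≠ 1.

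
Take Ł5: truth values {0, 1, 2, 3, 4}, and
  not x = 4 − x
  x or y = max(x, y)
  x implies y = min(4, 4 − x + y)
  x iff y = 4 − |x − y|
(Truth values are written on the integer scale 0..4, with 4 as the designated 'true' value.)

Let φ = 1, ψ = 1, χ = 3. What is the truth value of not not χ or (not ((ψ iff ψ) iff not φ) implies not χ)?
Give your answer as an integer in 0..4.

not χ = not 3 = 1
not not χ = not 1 = 3
ψ iff ψ = 1 iff 1 = 4
not φ = not 1 = 3
(ψ iff ψ) iff not φ = 4 iff 3 = 3
not ((ψ iff ψ) iff not φ) = not 3 = 1
not χ = not 3 = 1
not ((ψ iff ψ) iff not φ) implies not χ = 1 implies 1 = 4
not not χ or (not ((ψ iff ψ) iff not φ) implies not χ) = 3 or 4 = 4

4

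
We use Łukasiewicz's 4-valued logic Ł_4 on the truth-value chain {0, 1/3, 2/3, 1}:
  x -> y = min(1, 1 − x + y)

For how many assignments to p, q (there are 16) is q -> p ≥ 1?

10

p = 0, q = 0 ↦ 1  ≥
p = 0, q = 1/3 ↦ 2/3  <
p = 0, q = 2/3 ↦ 1/3  <
p = 0, q = 1 ↦ 0  <
p = 1/3, q = 0 ↦ 1  ≥
p = 1/3, q = 1/3 ↦ 1  ≥
p = 1/3, q = 2/3 ↦ 2/3  <
p = 1/3, q = 1 ↦ 1/3  <
p = 2/3, q = 0 ↦ 1  ≥
p = 2/3, q = 1/3 ↦ 1  ≥
p = 2/3, q = 2/3 ↦ 1  ≥
p = 2/3, q = 1 ↦ 2/3  <
p = 1, q = 0 ↦ 1  ≥
p = 1, q = 1/3 ↦ 1  ≥
p = 1, q = 2/3 ↦ 1  ≥
p = 1, q = 1 ↦ 1  ≥
So 10 of the 16 assignments meet the threshold.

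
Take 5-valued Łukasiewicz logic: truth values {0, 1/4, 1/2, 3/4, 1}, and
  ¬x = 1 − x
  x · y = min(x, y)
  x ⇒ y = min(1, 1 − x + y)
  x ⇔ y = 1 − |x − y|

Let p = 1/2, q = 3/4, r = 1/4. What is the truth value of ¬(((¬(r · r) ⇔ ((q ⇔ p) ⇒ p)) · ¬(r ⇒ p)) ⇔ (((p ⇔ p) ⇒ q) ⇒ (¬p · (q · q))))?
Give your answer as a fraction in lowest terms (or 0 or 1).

3/4

r · r = 1/4 · 1/4 = 1/4
¬(r · r) = ¬1/4 = 3/4
q ⇔ p = 3/4 ⇔ 1/2 = 3/4
(q ⇔ p) ⇒ p = 3/4 ⇒ 1/2 = 3/4
¬(r · r) ⇔ ((q ⇔ p) ⇒ p) = 3/4 ⇔ 3/4 = 1
r ⇒ p = 1/4 ⇒ 1/2 = 1
¬(r ⇒ p) = ¬1 = 0
(¬(r · r) ⇔ ((q ⇔ p) ⇒ p)) · ¬(r ⇒ p) = 1 · 0 = 0
p ⇔ p = 1/2 ⇔ 1/2 = 1
(p ⇔ p) ⇒ q = 1 ⇒ 3/4 = 3/4
¬p = ¬1/2 = 1/2
q · q = 3/4 · 3/4 = 3/4
¬p · (q · q) = 1/2 · 3/4 = 1/2
((p ⇔ p) ⇒ q) ⇒ (¬p · (q · q)) = 3/4 ⇒ 1/2 = 3/4
((¬(r · r) ⇔ ((q ⇔ p) ⇒ p)) · ¬(r ⇒ p)) ⇔ (((p ⇔ p) ⇒ q) ⇒ (¬p · (q · q))) = 0 ⇔ 3/4 = 1/4
¬(((¬(r · r) ⇔ ((q ⇔ p) ⇒ p)) · ¬(r ⇒ p)) ⇔ (((p ⇔ p) ⇒ q) ⇒ (¬p · (q · q)))) = ¬1/4 = 3/4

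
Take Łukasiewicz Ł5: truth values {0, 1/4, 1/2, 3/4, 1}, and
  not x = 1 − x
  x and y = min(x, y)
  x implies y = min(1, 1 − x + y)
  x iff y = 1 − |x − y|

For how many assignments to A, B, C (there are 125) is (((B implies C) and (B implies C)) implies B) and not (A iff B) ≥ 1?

value 1: 5 assignments (counts)
value 3/4: 10 assignments
value 1/2: 22 assignments
value 1/4: 43 assignments
value 0: 45 assignments
So 5 of the 125 assignments meet the threshold.

5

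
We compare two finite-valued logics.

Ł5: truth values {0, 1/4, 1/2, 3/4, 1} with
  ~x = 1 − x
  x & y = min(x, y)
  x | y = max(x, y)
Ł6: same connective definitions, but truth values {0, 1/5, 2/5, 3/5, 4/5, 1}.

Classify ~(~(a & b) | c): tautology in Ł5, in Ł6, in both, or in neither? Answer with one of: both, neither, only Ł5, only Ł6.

In Ł5: at a = 0, b = 0, c = 0 the value is 0 — not a tautology.
In Ł6: at a = 0, b = 0, c = 0 the value is 0 — not a tautology.

neither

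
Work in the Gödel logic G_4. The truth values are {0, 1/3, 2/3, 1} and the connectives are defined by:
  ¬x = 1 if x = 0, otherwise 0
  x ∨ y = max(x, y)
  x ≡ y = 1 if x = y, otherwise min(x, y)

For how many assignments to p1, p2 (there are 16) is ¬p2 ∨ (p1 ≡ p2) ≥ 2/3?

9

p1 = 0, p2 = 0 ↦ 1  ≥
p1 = 0, p2 = 1/3 ↦ 0  <
p1 = 0, p2 = 2/3 ↦ 0  <
p1 = 0, p2 = 1 ↦ 0  <
p1 = 1/3, p2 = 0 ↦ 1  ≥
p1 = 1/3, p2 = 1/3 ↦ 1  ≥
p1 = 1/3, p2 = 2/3 ↦ 1/3  <
p1 = 1/3, p2 = 1 ↦ 1/3  <
p1 = 2/3, p2 = 0 ↦ 1  ≥
p1 = 2/3, p2 = 1/3 ↦ 1/3  <
p1 = 2/3, p2 = 2/3 ↦ 1  ≥
p1 = 2/3, p2 = 1 ↦ 2/3  ≥
p1 = 1, p2 = 0 ↦ 1  ≥
p1 = 1, p2 = 1/3 ↦ 1/3  <
p1 = 1, p2 = 2/3 ↦ 2/3  ≥
p1 = 1, p2 = 1 ↦ 1  ≥
So 9 of the 16 assignments meet the threshold.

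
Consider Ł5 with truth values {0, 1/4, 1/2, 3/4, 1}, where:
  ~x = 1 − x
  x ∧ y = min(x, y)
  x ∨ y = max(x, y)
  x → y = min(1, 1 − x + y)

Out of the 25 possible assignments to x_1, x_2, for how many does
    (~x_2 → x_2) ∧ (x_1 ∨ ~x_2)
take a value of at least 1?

3

value 1: 3 assignments (counts)
value 3/4: 3 assignments
value 1/2: 10 assignments
value 1/4: 3 assignments
value 0: 6 assignments
So 3 of the 25 assignments meet the threshold.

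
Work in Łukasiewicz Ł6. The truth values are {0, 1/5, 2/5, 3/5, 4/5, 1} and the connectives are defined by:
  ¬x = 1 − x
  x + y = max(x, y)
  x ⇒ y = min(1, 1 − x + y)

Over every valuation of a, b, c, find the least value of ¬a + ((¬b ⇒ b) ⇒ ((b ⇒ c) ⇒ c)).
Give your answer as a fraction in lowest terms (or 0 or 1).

Take a = 2/5, b = 2/5, c = 0:
¬a = ¬2/5 = 3/5
¬b = ¬2/5 = 3/5
¬b ⇒ b = 3/5 ⇒ 2/5 = 4/5
b ⇒ c = 2/5 ⇒ 0 = 3/5
(b ⇒ c) ⇒ c = 3/5 ⇒ 0 = 2/5
(¬b ⇒ b) ⇒ ((b ⇒ c) ⇒ c) = 4/5 ⇒ 2/5 = 3/5
¬a + ((¬b ⇒ b) ⇒ ((b ⇒ c) ⇒ c)) = 3/5 + 3/5 = 3/5
No assignment yields a value below 3/5, so this is the minimum.

3/5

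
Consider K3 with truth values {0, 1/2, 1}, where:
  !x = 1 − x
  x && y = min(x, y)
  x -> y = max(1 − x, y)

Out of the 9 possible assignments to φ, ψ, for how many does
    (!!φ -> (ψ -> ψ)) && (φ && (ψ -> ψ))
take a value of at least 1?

2

φ = 0, ψ = 0 ↦ 0  <
φ = 0, ψ = 1/2 ↦ 0  <
φ = 0, ψ = 1 ↦ 0  <
φ = 1/2, ψ = 0 ↦ 1/2  <
φ = 1/2, ψ = 1/2 ↦ 1/2  <
φ = 1/2, ψ = 1 ↦ 1/2  <
φ = 1, ψ = 0 ↦ 1  ≥
φ = 1, ψ = 1/2 ↦ 1/2  <
φ = 1, ψ = 1 ↦ 1  ≥
So 2 of the 9 assignments meet the threshold.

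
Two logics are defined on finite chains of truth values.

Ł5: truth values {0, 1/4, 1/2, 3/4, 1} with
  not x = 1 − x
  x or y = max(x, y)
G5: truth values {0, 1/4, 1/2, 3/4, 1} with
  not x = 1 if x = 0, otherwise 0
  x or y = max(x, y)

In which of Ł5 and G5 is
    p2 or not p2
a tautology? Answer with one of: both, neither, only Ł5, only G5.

neither

In Ł5: at p2 = 1/4 the value is 3/4 — not a tautology.
In G5: at p2 = 1/4 the value is 1/4 — not a tautology.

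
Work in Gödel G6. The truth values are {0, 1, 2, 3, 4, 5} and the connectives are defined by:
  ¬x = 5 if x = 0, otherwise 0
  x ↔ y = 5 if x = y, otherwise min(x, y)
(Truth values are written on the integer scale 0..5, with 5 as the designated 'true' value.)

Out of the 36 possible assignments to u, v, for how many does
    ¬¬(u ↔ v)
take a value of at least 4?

26

value 5: 26 assignments (counts)
value 0: 10 assignments
So 26 of the 36 assignments meet the threshold.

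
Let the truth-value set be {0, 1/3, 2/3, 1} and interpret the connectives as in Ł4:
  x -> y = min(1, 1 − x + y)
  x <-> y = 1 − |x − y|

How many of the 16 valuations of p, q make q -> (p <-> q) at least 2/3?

14

p = 0, q = 0 ↦ 1  ≥
p = 0, q = 1/3 ↦ 1  ≥
p = 0, q = 2/3 ↦ 2/3  ≥
p = 0, q = 1 ↦ 0  <
p = 1/3, q = 0 ↦ 1  ≥
p = 1/3, q = 1/3 ↦ 1  ≥
p = 1/3, q = 2/3 ↦ 1  ≥
p = 1/3, q = 1 ↦ 1/3  <
p = 2/3, q = 0 ↦ 1  ≥
p = 2/3, q = 1/3 ↦ 1  ≥
p = 2/3, q = 2/3 ↦ 1  ≥
p = 2/3, q = 1 ↦ 2/3  ≥
p = 1, q = 0 ↦ 1  ≥
p = 1, q = 1/3 ↦ 1  ≥
p = 1, q = 2/3 ↦ 1  ≥
p = 1, q = 1 ↦ 1  ≥
So 14 of the 16 assignments meet the threshold.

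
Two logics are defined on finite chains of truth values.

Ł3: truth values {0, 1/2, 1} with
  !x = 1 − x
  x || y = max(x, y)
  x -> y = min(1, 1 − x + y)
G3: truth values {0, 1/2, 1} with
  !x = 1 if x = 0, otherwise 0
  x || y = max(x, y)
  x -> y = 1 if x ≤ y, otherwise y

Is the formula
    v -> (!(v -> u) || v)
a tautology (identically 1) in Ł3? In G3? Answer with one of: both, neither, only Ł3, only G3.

In Ł3: every assignment gives 1 — tautology.
In G3: every assignment gives 1 — tautology.

both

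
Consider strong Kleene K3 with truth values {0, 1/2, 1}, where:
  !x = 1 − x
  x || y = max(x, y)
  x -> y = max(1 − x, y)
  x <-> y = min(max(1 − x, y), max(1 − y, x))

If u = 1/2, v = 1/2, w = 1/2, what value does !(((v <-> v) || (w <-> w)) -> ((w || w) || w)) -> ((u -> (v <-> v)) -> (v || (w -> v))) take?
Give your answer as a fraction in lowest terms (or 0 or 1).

1/2

v <-> v = 1/2 <-> 1/2 = 1/2
w <-> w = 1/2 <-> 1/2 = 1/2
(v <-> v) || (w <-> w) = 1/2 || 1/2 = 1/2
w || w = 1/2 || 1/2 = 1/2
(w || w) || w = 1/2 || 1/2 = 1/2
((v <-> v) || (w <-> w)) -> ((w || w) || w) = 1/2 -> 1/2 = 1/2
!(((v <-> v) || (w <-> w)) -> ((w || w) || w)) = !1/2 = 1/2
v <-> v = 1/2 <-> 1/2 = 1/2
u -> (v <-> v) = 1/2 -> 1/2 = 1/2
w -> v = 1/2 -> 1/2 = 1/2
v || (w -> v) = 1/2 || 1/2 = 1/2
(u -> (v <-> v)) -> (v || (w -> v)) = 1/2 -> 1/2 = 1/2
!(((v <-> v) || (w <-> w)) -> ((w || w) || w)) -> ((u -> (v <-> v)) -> (v || (w -> v))) = 1/2 -> 1/2 = 1/2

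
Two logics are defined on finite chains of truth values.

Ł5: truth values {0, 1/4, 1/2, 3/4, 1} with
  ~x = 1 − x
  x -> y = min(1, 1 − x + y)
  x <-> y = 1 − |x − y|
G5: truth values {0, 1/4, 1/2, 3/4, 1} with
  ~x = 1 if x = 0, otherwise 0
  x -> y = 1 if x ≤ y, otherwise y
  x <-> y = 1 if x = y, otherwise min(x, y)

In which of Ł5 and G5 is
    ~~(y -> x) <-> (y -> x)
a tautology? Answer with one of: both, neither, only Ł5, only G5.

only Ł5

In Ł5: every assignment gives 1 — tautology.
In G5: at x = 1/4, y = 1/2 the value is 1/4 — not a tautology.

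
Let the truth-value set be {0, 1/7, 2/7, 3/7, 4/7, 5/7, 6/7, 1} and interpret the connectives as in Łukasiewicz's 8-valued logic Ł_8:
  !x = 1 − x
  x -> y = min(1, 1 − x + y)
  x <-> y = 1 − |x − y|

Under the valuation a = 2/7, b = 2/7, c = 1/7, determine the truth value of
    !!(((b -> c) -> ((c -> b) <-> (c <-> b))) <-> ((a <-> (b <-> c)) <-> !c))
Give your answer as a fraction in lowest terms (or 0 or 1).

b -> c = 2/7 -> 1/7 = 6/7
c -> b = 1/7 -> 2/7 = 1
c <-> b = 1/7 <-> 2/7 = 6/7
(c -> b) <-> (c <-> b) = 1 <-> 6/7 = 6/7
(b -> c) -> ((c -> b) <-> (c <-> b)) = 6/7 -> 6/7 = 1
b <-> c = 2/7 <-> 1/7 = 6/7
a <-> (b <-> c) = 2/7 <-> 6/7 = 3/7
!c = !1/7 = 6/7
(a <-> (b <-> c)) <-> !c = 3/7 <-> 6/7 = 4/7
((b -> c) -> ((c -> b) <-> (c <-> b))) <-> ((a <-> (b <-> c)) <-> !c) = 1 <-> 4/7 = 4/7
!(((b -> c) -> ((c -> b) <-> (c <-> b))) <-> ((a <-> (b <-> c)) <-> !c)) = !4/7 = 3/7
!!(((b -> c) -> ((c -> b) <-> (c <-> b))) <-> ((a <-> (b <-> c)) <-> !c)) = !3/7 = 4/7

4/7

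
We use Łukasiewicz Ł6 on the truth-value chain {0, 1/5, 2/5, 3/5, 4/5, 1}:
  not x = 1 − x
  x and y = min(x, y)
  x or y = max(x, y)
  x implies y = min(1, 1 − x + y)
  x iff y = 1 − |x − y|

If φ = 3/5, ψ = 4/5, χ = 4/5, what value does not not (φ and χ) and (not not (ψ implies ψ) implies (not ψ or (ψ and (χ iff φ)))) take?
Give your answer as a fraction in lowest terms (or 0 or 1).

3/5

φ and χ = 3/5 and 4/5 = 3/5
not (φ and χ) = not 3/5 = 2/5
not not (φ and χ) = not 2/5 = 3/5
ψ implies ψ = 4/5 implies 4/5 = 1
not (ψ implies ψ) = not 1 = 0
not not (ψ implies ψ) = not 0 = 1
not ψ = not 4/5 = 1/5
χ iff φ = 4/5 iff 3/5 = 4/5
ψ and (χ iff φ) = 4/5 and 4/5 = 4/5
not ψ or (ψ and (χ iff φ)) = 1/5 or 4/5 = 4/5
not not (ψ implies ψ) implies (not ψ or (ψ and (χ iff φ))) = 1 implies 4/5 = 4/5
not not (φ and χ) and (not not (ψ implies ψ) implies (not ψ or (ψ and (χ iff φ)))) = 3/5 and 4/5 = 3/5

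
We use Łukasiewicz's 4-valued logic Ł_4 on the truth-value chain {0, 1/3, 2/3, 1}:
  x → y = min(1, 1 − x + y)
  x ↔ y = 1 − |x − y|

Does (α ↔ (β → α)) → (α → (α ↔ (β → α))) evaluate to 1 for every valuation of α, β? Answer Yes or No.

α = 0, β = 0 ↦ 1
α = 0, β = 1/3 ↦ 1
α = 0, β = 2/3 ↦ 1
α = 0, β = 1 ↦ 1
α = 1/3, β = 0 ↦ 1
α = 1/3, β = 1/3 ↦ 1
α = 1/3, β = 2/3 ↦ 1
α = 1/3, β = 1 ↦ 1
α = 2/3, β = 0 ↦ 1
α = 2/3, β = 1/3 ↦ 1
α = 2/3, β = 2/3 ↦ 1
α = 2/3, β = 1 ↦ 1
α = 1, β = 0 ↦ 1
α = 1, β = 1/3 ↦ 1
α = 1, β = 2/3 ↦ 1
α = 1, β = 1 ↦ 1
Every assignment gives a value ≥ 1.

Yes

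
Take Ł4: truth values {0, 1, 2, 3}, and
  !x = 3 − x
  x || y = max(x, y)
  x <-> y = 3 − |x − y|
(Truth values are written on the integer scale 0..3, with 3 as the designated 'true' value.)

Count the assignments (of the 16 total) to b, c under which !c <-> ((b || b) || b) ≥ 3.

b = 0, c = 0 ↦ 0  <
b = 0, c = 1 ↦ 1  <
b = 0, c = 2 ↦ 2  <
b = 0, c = 3 ↦ 3  ≥
b = 1, c = 0 ↦ 1  <
b = 1, c = 1 ↦ 2  <
b = 1, c = 2 ↦ 3  ≥
b = 1, c = 3 ↦ 2  <
b = 2, c = 0 ↦ 2  <
b = 2, c = 1 ↦ 3  ≥
b = 2, c = 2 ↦ 2  <
b = 2, c = 3 ↦ 1  <
b = 3, c = 0 ↦ 3  ≥
b = 3, c = 1 ↦ 2  <
b = 3, c = 2 ↦ 1  <
b = 3, c = 3 ↦ 0  <
So 4 of the 16 assignments meet the threshold.

4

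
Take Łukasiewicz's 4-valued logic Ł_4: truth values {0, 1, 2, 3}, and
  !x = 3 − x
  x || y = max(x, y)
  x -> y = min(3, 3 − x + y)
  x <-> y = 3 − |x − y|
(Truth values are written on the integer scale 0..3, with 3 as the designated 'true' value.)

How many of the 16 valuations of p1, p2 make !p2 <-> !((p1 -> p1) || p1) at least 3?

p1 = 0, p2 = 0 ↦ 0  <
p1 = 0, p2 = 1 ↦ 1  <
p1 = 0, p2 = 2 ↦ 2  <
p1 = 0, p2 = 3 ↦ 3  ≥
p1 = 1, p2 = 0 ↦ 0  <
p1 = 1, p2 = 1 ↦ 1  <
p1 = 1, p2 = 2 ↦ 2  <
p1 = 1, p2 = 3 ↦ 3  ≥
p1 = 2, p2 = 0 ↦ 0  <
p1 = 2, p2 = 1 ↦ 1  <
p1 = 2, p2 = 2 ↦ 2  <
p1 = 2, p2 = 3 ↦ 3  ≥
p1 = 3, p2 = 0 ↦ 0  <
p1 = 3, p2 = 1 ↦ 1  <
p1 = 3, p2 = 2 ↦ 2  <
p1 = 3, p2 = 3 ↦ 3  ≥
So 4 of the 16 assignments meet the threshold.

4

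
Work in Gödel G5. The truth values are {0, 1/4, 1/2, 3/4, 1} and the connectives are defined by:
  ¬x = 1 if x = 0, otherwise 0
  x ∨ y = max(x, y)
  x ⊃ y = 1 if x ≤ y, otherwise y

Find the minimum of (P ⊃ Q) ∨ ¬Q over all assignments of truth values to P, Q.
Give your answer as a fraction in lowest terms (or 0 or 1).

Take P = 1/2, Q = 1/4:
P ⊃ Q = 1/2 ⊃ 1/4 = 1/4
¬Q = ¬1/4 = 0
(P ⊃ Q) ∨ ¬Q = 1/4 ∨ 0 = 1/4
No assignment yields a value below 1/4, so this is the minimum.

1/4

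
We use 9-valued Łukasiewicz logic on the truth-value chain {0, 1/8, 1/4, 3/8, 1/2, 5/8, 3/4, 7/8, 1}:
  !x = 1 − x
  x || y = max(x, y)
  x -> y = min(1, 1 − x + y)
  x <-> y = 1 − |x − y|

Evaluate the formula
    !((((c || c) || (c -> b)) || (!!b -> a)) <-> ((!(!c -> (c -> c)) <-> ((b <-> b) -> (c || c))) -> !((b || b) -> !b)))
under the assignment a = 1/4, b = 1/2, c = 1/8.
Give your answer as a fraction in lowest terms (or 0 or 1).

c || c = 1/8 || 1/8 = 1/8
c -> b = 1/8 -> 1/2 = 1
(c || c) || (c -> b) = 1/8 || 1 = 1
!b = !1/2 = 1/2
!!b = !1/2 = 1/2
!!b -> a = 1/2 -> 1/4 = 3/4
((c || c) || (c -> b)) || (!!b -> a) = 1 || 3/4 = 1
!c = !1/8 = 7/8
c -> c = 1/8 -> 1/8 = 1
!c -> (c -> c) = 7/8 -> 1 = 1
!(!c -> (c -> c)) = !1 = 0
b <-> b = 1/2 <-> 1/2 = 1
c || c = 1/8 || 1/8 = 1/8
(b <-> b) -> (c || c) = 1 -> 1/8 = 1/8
!(!c -> (c -> c)) <-> ((b <-> b) -> (c || c)) = 0 <-> 1/8 = 7/8
b || b = 1/2 || 1/2 = 1/2
!b = !1/2 = 1/2
(b || b) -> !b = 1/2 -> 1/2 = 1
!((b || b) -> !b) = !1 = 0
(!(!c -> (c -> c)) <-> ((b <-> b) -> (c || c))) -> !((b || b) -> !b) = 7/8 -> 0 = 1/8
(((c || c) || (c -> b)) || (!!b -> a)) <-> ((!(!c -> (c -> c)) <-> ((b <-> b) -> (c || c))) -> !((b || b) -> !b)) = 1 <-> 1/8 = 1/8
!((((c || c) || (c -> b)) || (!!b -> a)) <-> ((!(!c -> (c -> c)) <-> ((b <-> b) -> (c || c))) -> !((b || b) -> !b))) = !1/8 = 7/8

7/8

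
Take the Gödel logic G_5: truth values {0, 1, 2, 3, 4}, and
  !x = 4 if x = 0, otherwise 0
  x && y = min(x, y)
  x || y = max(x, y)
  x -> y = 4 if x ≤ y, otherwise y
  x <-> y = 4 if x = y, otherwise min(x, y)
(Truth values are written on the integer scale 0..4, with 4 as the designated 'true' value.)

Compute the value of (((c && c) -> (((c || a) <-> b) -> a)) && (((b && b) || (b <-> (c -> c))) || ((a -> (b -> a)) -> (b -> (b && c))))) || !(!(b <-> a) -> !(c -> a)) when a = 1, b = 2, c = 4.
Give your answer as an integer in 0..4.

1

c && c = 4 && 4 = 4
c || a = 4 || 1 = 4
(c || a) <-> b = 4 <-> 2 = 2
((c || a) <-> b) -> a = 2 -> 1 = 1
(c && c) -> (((c || a) <-> b) -> a) = 4 -> 1 = 1
b && b = 2 && 2 = 2
c -> c = 4 -> 4 = 4
b <-> (c -> c) = 2 <-> 4 = 2
(b && b) || (b <-> (c -> c)) = 2 || 2 = 2
b -> a = 2 -> 1 = 1
a -> (b -> a) = 1 -> 1 = 4
b && c = 2 && 4 = 2
b -> (b && c) = 2 -> 2 = 4
(a -> (b -> a)) -> (b -> (b && c)) = 4 -> 4 = 4
((b && b) || (b <-> (c -> c))) || ((a -> (b -> a)) -> (b -> (b && c))) = 2 || 4 = 4
((c && c) -> (((c || a) <-> b) -> a)) && (((b && b) || (b <-> (c -> c))) || ((a -> (b -> a)) -> (b -> (b && c)))) = 1 && 4 = 1
b <-> a = 2 <-> 1 = 1
!(b <-> a) = !1 = 0
c -> a = 4 -> 1 = 1
!(c -> a) = !1 = 0
!(b <-> a) -> !(c -> a) = 0 -> 0 = 4
!(!(b <-> a) -> !(c -> a)) = !4 = 0
(((c && c) -> (((c || a) <-> b) -> a)) && (((b && b) || (b <-> (c -> c))) || ((a -> (b -> a)) -> (b -> (b && c))))) || !(!(b <-> a) -> !(c -> a)) = 1 || 0 = 1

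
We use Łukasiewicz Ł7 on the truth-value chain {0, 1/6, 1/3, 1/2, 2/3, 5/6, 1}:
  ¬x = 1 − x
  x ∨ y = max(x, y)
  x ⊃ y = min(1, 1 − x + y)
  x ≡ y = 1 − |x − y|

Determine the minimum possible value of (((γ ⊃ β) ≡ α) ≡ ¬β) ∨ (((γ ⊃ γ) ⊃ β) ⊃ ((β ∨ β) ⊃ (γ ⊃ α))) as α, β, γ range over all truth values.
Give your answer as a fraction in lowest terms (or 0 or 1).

Take α = 1/2, β = 1, γ = 1:
γ ⊃ β = 1 ⊃ 1 = 1
(γ ⊃ β) ≡ α = 1 ≡ 1/2 = 1/2
¬β = ¬1 = 0
((γ ⊃ β) ≡ α) ≡ ¬β = 1/2 ≡ 0 = 1/2
γ ⊃ γ = 1 ⊃ 1 = 1
(γ ⊃ γ) ⊃ β = 1 ⊃ 1 = 1
β ∨ β = 1 ∨ 1 = 1
γ ⊃ α = 1 ⊃ 1/2 = 1/2
(β ∨ β) ⊃ (γ ⊃ α) = 1 ⊃ 1/2 = 1/2
((γ ⊃ γ) ⊃ β) ⊃ ((β ∨ β) ⊃ (γ ⊃ α)) = 1 ⊃ 1/2 = 1/2
(((γ ⊃ β) ≡ α) ≡ ¬β) ∨ (((γ ⊃ γ) ⊃ β) ⊃ ((β ∨ β) ⊃ (γ ⊃ α))) = 1/2 ∨ 1/2 = 1/2
No assignment yields a value below 1/2, so this is the minimum.

1/2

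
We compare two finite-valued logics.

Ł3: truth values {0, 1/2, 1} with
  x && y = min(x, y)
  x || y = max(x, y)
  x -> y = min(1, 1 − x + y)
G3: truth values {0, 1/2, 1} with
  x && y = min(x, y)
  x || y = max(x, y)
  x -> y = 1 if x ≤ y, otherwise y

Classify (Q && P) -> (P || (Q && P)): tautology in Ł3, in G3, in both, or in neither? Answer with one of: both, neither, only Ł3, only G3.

both

In Ł3: every assignment gives 1 — tautology.
In G3: every assignment gives 1 — tautology.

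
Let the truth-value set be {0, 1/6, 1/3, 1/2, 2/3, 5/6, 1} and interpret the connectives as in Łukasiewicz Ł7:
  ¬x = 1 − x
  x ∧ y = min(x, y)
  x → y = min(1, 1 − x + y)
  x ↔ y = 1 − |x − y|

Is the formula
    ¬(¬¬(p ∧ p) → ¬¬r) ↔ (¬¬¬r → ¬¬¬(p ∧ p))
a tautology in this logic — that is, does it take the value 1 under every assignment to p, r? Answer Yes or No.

No

Counterexample: take p = 0, r = 0.
p ∧ p = 0 ∧ 0 = 0
¬(p ∧ p) = ¬0 = 1
¬¬(p ∧ p) = ¬1 = 0
¬r = ¬0 = 1
¬¬r = ¬1 = 0
¬¬(p ∧ p) → ¬¬r = 0 → 0 = 1
¬(¬¬(p ∧ p) → ¬¬r) = ¬1 = 0
¬¬¬r = ¬0 = 1
¬¬¬(p ∧ p) = ¬0 = 1
¬¬¬r → ¬¬¬(p ∧ p) = 1 → 1 = 1
¬(¬¬(p ∧ p) → ¬¬r) ↔ (¬¬¬r → ¬¬¬(p ∧ p)) = 0 ↔ 1 = 0
This gives 0 ≠ 1.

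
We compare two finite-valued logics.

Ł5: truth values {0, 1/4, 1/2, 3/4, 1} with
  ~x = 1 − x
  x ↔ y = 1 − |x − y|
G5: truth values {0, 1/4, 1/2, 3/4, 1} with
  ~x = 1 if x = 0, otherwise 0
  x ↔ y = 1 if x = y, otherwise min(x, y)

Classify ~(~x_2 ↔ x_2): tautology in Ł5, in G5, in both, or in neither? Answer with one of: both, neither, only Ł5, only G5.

only G5

In Ł5: at x_2 = 1/4 the value is 1/2 — not a tautology.
In G5: every assignment gives 1 — tautology.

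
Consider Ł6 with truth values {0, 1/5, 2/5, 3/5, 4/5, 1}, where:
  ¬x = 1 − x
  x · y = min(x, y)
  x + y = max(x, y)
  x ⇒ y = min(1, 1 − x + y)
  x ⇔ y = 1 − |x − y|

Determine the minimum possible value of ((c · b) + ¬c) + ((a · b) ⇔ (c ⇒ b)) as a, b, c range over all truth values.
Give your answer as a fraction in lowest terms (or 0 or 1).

2/5

Take a = 0, b = 1/5, c = 3/5:
c · b = 3/5 · 1/5 = 1/5
¬c = ¬3/5 = 2/5
(c · b) + ¬c = 1/5 + 2/5 = 2/5
a · b = 0 · 1/5 = 0
c ⇒ b = 3/5 ⇒ 1/5 = 3/5
(a · b) ⇔ (c ⇒ b) = 0 ⇔ 3/5 = 2/5
((c · b) + ¬c) + ((a · b) ⇔ (c ⇒ b)) = 2/5 + 2/5 = 2/5
No assignment yields a value below 2/5, so this is the minimum.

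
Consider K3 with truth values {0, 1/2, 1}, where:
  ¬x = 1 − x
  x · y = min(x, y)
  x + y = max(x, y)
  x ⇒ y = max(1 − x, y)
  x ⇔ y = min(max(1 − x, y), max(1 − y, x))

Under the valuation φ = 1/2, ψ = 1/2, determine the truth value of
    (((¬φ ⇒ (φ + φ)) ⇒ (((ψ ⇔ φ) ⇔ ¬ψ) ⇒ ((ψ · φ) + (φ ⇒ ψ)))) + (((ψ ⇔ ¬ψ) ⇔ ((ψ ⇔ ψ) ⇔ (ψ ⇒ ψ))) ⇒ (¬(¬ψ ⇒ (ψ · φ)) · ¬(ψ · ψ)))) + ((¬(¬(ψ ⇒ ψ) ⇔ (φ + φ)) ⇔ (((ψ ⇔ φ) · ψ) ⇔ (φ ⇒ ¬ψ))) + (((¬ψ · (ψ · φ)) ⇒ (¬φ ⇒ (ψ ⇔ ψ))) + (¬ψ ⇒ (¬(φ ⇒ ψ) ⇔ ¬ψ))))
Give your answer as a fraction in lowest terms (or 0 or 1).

¬φ = ¬1/2 = 1/2
φ + φ = 1/2 + 1/2 = 1/2
¬φ ⇒ (φ + φ) = 1/2 ⇒ 1/2 = 1/2
ψ ⇔ φ = 1/2 ⇔ 1/2 = 1/2
¬ψ = ¬1/2 = 1/2
(ψ ⇔ φ) ⇔ ¬ψ = 1/2 ⇔ 1/2 = 1/2
ψ · φ = 1/2 · 1/2 = 1/2
φ ⇒ ψ = 1/2 ⇒ 1/2 = 1/2
(ψ · φ) + (φ ⇒ ψ) = 1/2 + 1/2 = 1/2
((ψ ⇔ φ) ⇔ ¬ψ) ⇒ ((ψ · φ) + (φ ⇒ ψ)) = 1/2 ⇒ 1/2 = 1/2
(¬φ ⇒ (φ + φ)) ⇒ (((ψ ⇔ φ) ⇔ ¬ψ) ⇒ ((ψ · φ) + (φ ⇒ ψ))) = 1/2 ⇒ 1/2 = 1/2
¬ψ = ¬1/2 = 1/2
ψ ⇔ ¬ψ = 1/2 ⇔ 1/2 = 1/2
ψ ⇔ ψ = 1/2 ⇔ 1/2 = 1/2
ψ ⇒ ψ = 1/2 ⇒ 1/2 = 1/2
(ψ ⇔ ψ) ⇔ (ψ ⇒ ψ) = 1/2 ⇔ 1/2 = 1/2
(ψ ⇔ ¬ψ) ⇔ ((ψ ⇔ ψ) ⇔ (ψ ⇒ ψ)) = 1/2 ⇔ 1/2 = 1/2
¬ψ = ¬1/2 = 1/2
ψ · φ = 1/2 · 1/2 = 1/2
¬ψ ⇒ (ψ · φ) = 1/2 ⇒ 1/2 = 1/2
¬(¬ψ ⇒ (ψ · φ)) = ¬1/2 = 1/2
ψ · ψ = 1/2 · 1/2 = 1/2
¬(ψ · ψ) = ¬1/2 = 1/2
¬(¬ψ ⇒ (ψ · φ)) · ¬(ψ · ψ) = 1/2 · 1/2 = 1/2
((ψ ⇔ ¬ψ) ⇔ ((ψ ⇔ ψ) ⇔ (ψ ⇒ ψ))) ⇒ (¬(¬ψ ⇒ (ψ · φ)) · ¬(ψ · ψ)) = 1/2 ⇒ 1/2 = 1/2
((¬φ ⇒ (φ + φ)) ⇒ (((ψ ⇔ φ) ⇔ ¬ψ) ⇒ ((ψ · φ) + (φ ⇒ ψ)))) + (((ψ ⇔ ¬ψ) ⇔ ((ψ ⇔ ψ) ⇔ (ψ ⇒ ψ))) ⇒ (¬(¬ψ ⇒ (ψ · φ)) · ¬(ψ · ψ))) = 1/2 + 1/2 = 1/2
ψ ⇒ ψ = 1/2 ⇒ 1/2 = 1/2
¬(ψ ⇒ ψ) = ¬1/2 = 1/2
φ + φ = 1/2 + 1/2 = 1/2
¬(ψ ⇒ ψ) ⇔ (φ + φ) = 1/2 ⇔ 1/2 = 1/2
¬(¬(ψ ⇒ ψ) ⇔ (φ + φ)) = ¬1/2 = 1/2
ψ ⇔ φ = 1/2 ⇔ 1/2 = 1/2
(ψ ⇔ φ) · ψ = 1/2 · 1/2 = 1/2
¬ψ = ¬1/2 = 1/2
φ ⇒ ¬ψ = 1/2 ⇒ 1/2 = 1/2
((ψ ⇔ φ) · ψ) ⇔ (φ ⇒ ¬ψ) = 1/2 ⇔ 1/2 = 1/2
¬(¬(ψ ⇒ ψ) ⇔ (φ + φ)) ⇔ (((ψ ⇔ φ) · ψ) ⇔ (φ ⇒ ¬ψ)) = 1/2 ⇔ 1/2 = 1/2
¬ψ = ¬1/2 = 1/2
ψ · φ = 1/2 · 1/2 = 1/2
¬ψ · (ψ · φ) = 1/2 · 1/2 = 1/2
¬φ = ¬1/2 = 1/2
ψ ⇔ ψ = 1/2 ⇔ 1/2 = 1/2
¬φ ⇒ (ψ ⇔ ψ) = 1/2 ⇒ 1/2 = 1/2
(¬ψ · (ψ · φ)) ⇒ (¬φ ⇒ (ψ ⇔ ψ)) = 1/2 ⇒ 1/2 = 1/2
¬ψ = ¬1/2 = 1/2
φ ⇒ ψ = 1/2 ⇒ 1/2 = 1/2
¬(φ ⇒ ψ) = ¬1/2 = 1/2
¬ψ = ¬1/2 = 1/2
¬(φ ⇒ ψ) ⇔ ¬ψ = 1/2 ⇔ 1/2 = 1/2
¬ψ ⇒ (¬(φ ⇒ ψ) ⇔ ¬ψ) = 1/2 ⇒ 1/2 = 1/2
((¬ψ · (ψ · φ)) ⇒ (¬φ ⇒ (ψ ⇔ ψ))) + (¬ψ ⇒ (¬(φ ⇒ ψ) ⇔ ¬ψ)) = 1/2 + 1/2 = 1/2
(¬(¬(ψ ⇒ ψ) ⇔ (φ + φ)) ⇔ (((ψ ⇔ φ) · ψ) ⇔ (φ ⇒ ¬ψ))) + (((¬ψ · (ψ · φ)) ⇒ (¬φ ⇒ (ψ ⇔ ψ))) + (¬ψ ⇒ (¬(φ ⇒ ψ) ⇔ ¬ψ))) = 1/2 + 1/2 = 1/2
(((¬φ ⇒ (φ + φ)) ⇒ (((ψ ⇔ φ) ⇔ ¬ψ) ⇒ ((ψ · φ) + (φ ⇒ ψ)))) + (((ψ ⇔ ¬ψ) ⇔ ((ψ ⇔ ψ) ⇔ (ψ ⇒ ψ))) ⇒ (¬(¬ψ ⇒ (ψ · φ)) · ¬(ψ · ψ)))) + ((¬(¬(ψ ⇒ ψ) ⇔ (φ + φ)) ⇔ (((ψ ⇔ φ) · ψ) ⇔ (φ ⇒ ¬ψ))) + (((¬ψ · (ψ · φ)) ⇒ (¬φ ⇒ (ψ ⇔ ψ))) + (¬ψ ⇒ (¬(φ ⇒ ψ) ⇔ ¬ψ)))) = 1/2 + 1/2 = 1/2

1/2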